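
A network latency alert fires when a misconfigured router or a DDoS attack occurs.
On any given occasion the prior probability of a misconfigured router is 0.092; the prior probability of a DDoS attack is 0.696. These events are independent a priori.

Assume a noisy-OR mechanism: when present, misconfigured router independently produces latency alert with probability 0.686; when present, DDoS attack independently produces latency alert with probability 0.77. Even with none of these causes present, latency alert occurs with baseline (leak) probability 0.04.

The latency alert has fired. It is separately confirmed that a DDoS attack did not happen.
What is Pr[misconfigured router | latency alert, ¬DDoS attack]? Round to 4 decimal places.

Pr[misconfigured router | latency alert, ¬DDoS attack] ≈ 0.6389

Under noisy-OR, P(latency alert | causes) = 1 − (1−0.04)·∏(1−qᵢ) over the active causes.
Enumerate both values of misconfigured router and weight by the priors:
  P(latency alert | ¬DDoS attack) = 0.04×0.908 + 0.69856×0.092
        = 0.036320 + 0.064268 = 0.100588
Configurations with misconfigured router contribute 0.064268, so
  P(misconfigured router | latency alert, ¬DDoS attack) = 0.064268 / 0.100588 ≈ 0.6389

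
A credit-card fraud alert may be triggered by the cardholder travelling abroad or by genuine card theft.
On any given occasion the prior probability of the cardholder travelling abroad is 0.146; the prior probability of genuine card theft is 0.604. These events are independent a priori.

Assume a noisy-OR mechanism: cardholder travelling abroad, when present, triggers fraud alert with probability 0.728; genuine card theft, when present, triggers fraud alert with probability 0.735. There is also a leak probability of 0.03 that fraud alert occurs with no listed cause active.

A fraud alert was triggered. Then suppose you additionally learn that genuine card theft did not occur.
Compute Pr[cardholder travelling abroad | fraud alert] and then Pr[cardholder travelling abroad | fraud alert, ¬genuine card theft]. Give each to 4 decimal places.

Pr[cardholder travelling abroad | fraud alert] ≈ 0.2405; Pr[cardholder travelling abroad | fraud alert, ¬genuine card theft] ≈ 0.8075

Under noisy-OR, P(fraud alert | causes) = 1 − (1−0.03)·∏(1−qᵢ) over the active causes.
Numerator (weight on configurations with cardholder travelling abroad): 0.042562 + 0.082018 = 0.124580
The normalizing constant is 0.03·0.854·0.396 + 0.74295·0.854·0.604 + 0.73616·0.146·0.396 + 0.930082·0.146·0.604 = 0.517951
P(cardholder travelling abroad | fraud alert) = 0.124580/0.517951 ≈ 0.2405

With the extra evidence:
P(fraud alert | ¬genuine card theft) = 0.03*0.854 + 0.73616*0.146 = 0.025620 + 0.107479 = 0.133099
Of this, 0.107479 comes from 0.73616*0.146 (the cardholder travelling abroad=true cases).
So P(cardholder travelling abroad | fraud alert, ¬genuine card theft) = 0.107479/0.133099 ≈ 0.8075.
With genuine card theft excluded, cardholder travelling abroad must carry more of the explanatory weight for the fraud alert.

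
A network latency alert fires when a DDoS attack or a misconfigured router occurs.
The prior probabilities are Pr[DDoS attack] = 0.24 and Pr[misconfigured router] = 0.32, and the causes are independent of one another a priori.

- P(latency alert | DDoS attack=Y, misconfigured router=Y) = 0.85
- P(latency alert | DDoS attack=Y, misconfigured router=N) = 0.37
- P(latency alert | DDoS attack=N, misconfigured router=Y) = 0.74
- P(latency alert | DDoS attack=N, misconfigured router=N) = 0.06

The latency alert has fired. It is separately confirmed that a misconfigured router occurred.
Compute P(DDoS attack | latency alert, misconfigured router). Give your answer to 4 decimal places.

P(DDoS attack | latency alert, misconfigured router) ≈ 0.2662

Sum P(latency alert|·) weighted by the priors over both values of DDoS attack:
  P(latency alert | misconfigured router) = 0.74×0.76 + 0.85×0.24
        = 0.562400 + 0.204000 = 0.766400
Keeping only the DDoS attack-present terms gives 0.204000, so
  P(DDoS attack | latency alert, misconfigured router) = 0.204000 / 0.766400 ≈ 0.2662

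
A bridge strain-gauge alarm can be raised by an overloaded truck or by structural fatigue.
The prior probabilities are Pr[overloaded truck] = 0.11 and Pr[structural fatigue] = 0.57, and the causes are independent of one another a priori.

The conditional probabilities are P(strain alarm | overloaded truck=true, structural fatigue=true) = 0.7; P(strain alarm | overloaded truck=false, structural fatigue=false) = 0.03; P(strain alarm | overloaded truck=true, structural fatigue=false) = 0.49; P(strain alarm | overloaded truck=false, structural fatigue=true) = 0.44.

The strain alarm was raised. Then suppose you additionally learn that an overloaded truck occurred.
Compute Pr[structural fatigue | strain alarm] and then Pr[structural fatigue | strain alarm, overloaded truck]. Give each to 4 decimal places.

Pr[structural fatigue | strain alarm] ≈ 0.8851; Pr[structural fatigue | strain alarm, overloaded truck] ≈ 0.6544

Sum P(strain alarm|·) weighted by the priors over the 4 (overloaded truck, structural fatigue) configurations:
  P(strain alarm) = 0.03*0.89*0.43 + 0.44*0.89*0.57 + 0.49*0.11*0.43 + 0.7*0.11*0.57
        = 0.011481 + 0.223212 + 0.023177 + 0.043890 = 0.301760
The terms with structural fatigue present sum to 0.267102, so
  P(structural fatigue | strain alarm) = 0.267102 / 0.301760 ≈ 0.8851

With the extra evidence:
Enumerate both values of structural fatigue and weight by the priors:
  P(strain alarm | overloaded truck) = 0.49×0.43 + 0.7×0.57
        = 0.210700 + 0.399000 = 0.609700
Configurations with structural fatigue contribute 0.399000, so
  P(structural fatigue | strain alarm, overloaded truck) = 0.399000 / 0.609700 ≈ 0.6544
This is intercausal reasoning (explaining away): once overloaded truck accounts for the strain alarm, structural fatigue becomes less likely.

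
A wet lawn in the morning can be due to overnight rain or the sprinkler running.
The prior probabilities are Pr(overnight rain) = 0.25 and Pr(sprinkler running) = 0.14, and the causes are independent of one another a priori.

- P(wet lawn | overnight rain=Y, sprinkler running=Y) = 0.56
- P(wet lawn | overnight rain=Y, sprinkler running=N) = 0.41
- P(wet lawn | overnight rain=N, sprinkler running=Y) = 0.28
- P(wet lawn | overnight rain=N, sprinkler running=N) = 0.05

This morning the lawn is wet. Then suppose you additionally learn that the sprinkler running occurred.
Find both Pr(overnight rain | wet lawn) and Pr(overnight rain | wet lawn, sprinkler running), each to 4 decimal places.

Pr(overnight rain | wet lawn) ≈ 0.6361; Pr(overnight rain | wet lawn, sprinkler running) ≈ 0.4000

By total probability over the 4 (overnight rain, sprinkler running) configurations:
  P(wet lawn) = 0.05·0.75·0.86 + 0.28·0.75·0.14 + 0.41·0.25·0.86 + 0.56·0.25·0.14
        = 0.032250 + 0.029400 + 0.088150 + 0.019600 = 0.169400
The terms with overnight rain present sum to 0.107750, so
  P(overnight rain | wet lawn) = 0.107750 / 0.169400 ≈ 0.6361

Now also conditioning on sprinkler running=true:
P(wet lawn | sprinkler running) = 0.28×0.75 + 0.56×0.25 = 0.210000 + 0.140000 = 0.350000
The overnight rain-present share is 0.56×0.25 = 0.140000.
So P(overnight rain | wet lawn, sprinkler running) = 0.140000/0.350000 ≈ 0.4000.
This is intercausal reasoning (explaining away): once sprinkler running accounts for the wet lawn, overnight rain becomes less likely.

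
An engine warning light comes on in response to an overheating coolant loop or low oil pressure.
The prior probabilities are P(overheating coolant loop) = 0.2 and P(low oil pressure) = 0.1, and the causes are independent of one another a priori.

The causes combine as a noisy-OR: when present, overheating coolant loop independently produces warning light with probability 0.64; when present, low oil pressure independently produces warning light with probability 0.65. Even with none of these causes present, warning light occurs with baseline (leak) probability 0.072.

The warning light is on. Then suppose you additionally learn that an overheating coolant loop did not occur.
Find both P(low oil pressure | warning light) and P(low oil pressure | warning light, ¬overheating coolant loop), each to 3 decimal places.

P(low oil pressure | warning light) ≈ 0.295; P(low oil pressure | warning light, ¬overheating coolant loop) ≈ 0.510

Under noisy-OR, P(warning light | causes) = 1 − (1−0.072)·∏(1−qᵢ) over the active causes.
Sum P(warning light|·) weighted by the priors over the 4 (overheating coolant loop, low oil pressure) configurations:
  P(warning light) = 0.072×0.8×0.9 + 0.6752×0.8×0.1 + 0.66592×0.2×0.9 + 0.883072×0.2×0.1
        = 0.051840 + 0.054016 + 0.119866 + 0.017661 = 0.243383
Keeping only the low oil pressure-present terms gives 0.071677, so
  P(low oil pressure | warning light) = 0.071677 / 0.243383 ≈ 0.295

Now condition on the additional information:
By total probability over both values of low oil pressure:
  P(warning light | ¬overheating coolant loop) = 0.072×0.9 + 0.6752×0.1
        = 0.064800 + 0.067520 = 0.132320
Configurations with low oil pressure contribute 0.067520, so
  P(low oil pressure | warning light, ¬overheating coolant loop) = 0.067520 / 0.132320 ≈ 0.510
With overheating coolant loop excluded, low oil pressure must carry more of the explanatory weight for the warning light.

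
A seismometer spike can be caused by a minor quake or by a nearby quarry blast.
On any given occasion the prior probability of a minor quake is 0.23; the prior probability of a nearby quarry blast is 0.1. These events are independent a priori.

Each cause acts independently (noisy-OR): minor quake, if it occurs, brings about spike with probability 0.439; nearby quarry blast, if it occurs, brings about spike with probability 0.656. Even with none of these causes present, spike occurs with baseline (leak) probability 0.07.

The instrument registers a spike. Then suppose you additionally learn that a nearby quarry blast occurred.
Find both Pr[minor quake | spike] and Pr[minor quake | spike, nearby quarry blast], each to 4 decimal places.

Under noisy-OR, P(spike | causes) = 1 − (1−0.07)·∏(1−qᵢ) over the active causes.
Enumerate the 4 (minor quake, nearby quarry blast) configurations and weight by the priors:
  P(spike) = 0.07*0.77*0.9 + 0.68008*0.77*0.1 + 0.47827*0.23*0.9 + 0.820525*0.23*0.1
        = 0.048510 + 0.052366 + 0.099002 + 0.018872 = 0.218750
The terms with minor quake present sum to 0.117874, so
  P(minor quake | spike) = 0.117874 / 0.218750 ≈ 0.5389

Now also conditioning on nearby quarry blast=true:
P(spike | nearby quarry blast) = 0.68008×0.77 + 0.820525×0.23 = 0.523662 + 0.188721 = 0.712383
Restricting to configurations with minor quake present: 0.820525×0.23 = 0.188721.
Hence the posterior is 0.188721/0.712383 ≈ 0.2649.

Pr[minor quake | spike] ≈ 0.5389; Pr[minor quake | spike, nearby quarry blast] ≈ 0.2649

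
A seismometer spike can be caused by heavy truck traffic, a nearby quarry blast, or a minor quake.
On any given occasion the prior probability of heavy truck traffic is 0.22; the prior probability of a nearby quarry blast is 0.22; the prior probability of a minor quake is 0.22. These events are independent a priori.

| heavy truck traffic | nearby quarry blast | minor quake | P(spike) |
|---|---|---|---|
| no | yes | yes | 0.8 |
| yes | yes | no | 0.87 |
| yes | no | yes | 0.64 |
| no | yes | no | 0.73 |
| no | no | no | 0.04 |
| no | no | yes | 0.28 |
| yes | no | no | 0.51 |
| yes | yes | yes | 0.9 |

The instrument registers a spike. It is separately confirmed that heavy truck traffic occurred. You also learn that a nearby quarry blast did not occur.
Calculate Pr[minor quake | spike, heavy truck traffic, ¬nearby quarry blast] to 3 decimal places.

Pr[minor quake | spike, heavy truck traffic, ¬nearby quarry blast] ≈ 0.261

P(spike | heavy truck traffic, ¬nearby quarry blast) = 0.51*0.78 + 0.64*0.22 = 0.397800 + 0.140800 = 0.538600
The minor quake-present share is 0.64*0.22 = 0.140800.
So P(minor quake | spike, heavy truck traffic, ¬nearby quarry blast) = 0.140800/0.538600 ≈ 0.261.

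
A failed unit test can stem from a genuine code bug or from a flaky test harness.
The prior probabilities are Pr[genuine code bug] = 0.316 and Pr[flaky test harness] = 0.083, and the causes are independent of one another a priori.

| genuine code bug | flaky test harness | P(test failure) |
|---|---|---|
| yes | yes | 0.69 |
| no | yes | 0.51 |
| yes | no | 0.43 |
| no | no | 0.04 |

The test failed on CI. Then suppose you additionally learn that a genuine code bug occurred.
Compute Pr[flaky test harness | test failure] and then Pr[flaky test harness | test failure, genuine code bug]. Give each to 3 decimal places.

Pr[flaky test harness | test failure] ≈ 0.239; Pr[flaky test harness | test failure, genuine code bug] ≈ 0.127

Weight on flaky test harness=true, given the evidence: 0.028954 + 0.018097 = 0.047051
Denominator P(test failure): 0.04*0.684*0.917 + 0.51*0.684*0.083 + 0.43*0.316*0.917 + 0.69*0.316*0.083 = 0.196742
P(flaky test harness | test failure) = 0.047051/0.196742 ≈ 0.239

Now also conditioning on genuine code bug=true:
By total probability over both values of flaky test harness:
  P(test failure | genuine code bug) = 0.43*0.917 + 0.69*0.083
        = 0.394310 + 0.057270 = 0.451580
The terms with flaky test harness present sum to 0.057270, so
  P(flaky test harness | test failure, genuine code bug) = 0.057270 / 0.451580 ≈ 0.127
— genuine code bug explains away the evidence for flaky test harness.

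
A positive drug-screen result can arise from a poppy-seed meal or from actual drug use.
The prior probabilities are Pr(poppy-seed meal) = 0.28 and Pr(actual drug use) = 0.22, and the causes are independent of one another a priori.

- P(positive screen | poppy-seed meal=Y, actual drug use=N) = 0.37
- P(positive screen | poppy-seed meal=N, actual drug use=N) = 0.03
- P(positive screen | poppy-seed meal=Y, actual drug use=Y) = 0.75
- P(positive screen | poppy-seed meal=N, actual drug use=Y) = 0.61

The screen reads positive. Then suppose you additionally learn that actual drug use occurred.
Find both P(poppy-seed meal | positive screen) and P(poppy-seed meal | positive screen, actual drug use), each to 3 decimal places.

By total probability over the 4 (poppy-seed meal, actual drug use) configurations:
  P(positive screen) = 0.03×0.72×0.78 + 0.61×0.72×0.22 + 0.37×0.28×0.78 + 0.75×0.28×0.22
        = 0.016848 + 0.096624 + 0.080808 + 0.046200 = 0.240480
Keeping only the poppy-seed meal-present terms gives 0.127008, so
  P(poppy-seed meal | positive screen) = 0.127008 / 0.240480 ≈ 0.528

Now condition on the additional information:
Weight on poppy-seed meal=true, given the evidence: 0.75*0.28 = 0.210000
The normalizing constant is 0.61*0.72 + 0.75*0.28 = 0.649200
Posterior = 0.210000 / 0.649200 ≈ 0.323

P(poppy-seed meal | positive screen) ≈ 0.528; P(poppy-seed meal | positive screen, actual drug use) ≈ 0.323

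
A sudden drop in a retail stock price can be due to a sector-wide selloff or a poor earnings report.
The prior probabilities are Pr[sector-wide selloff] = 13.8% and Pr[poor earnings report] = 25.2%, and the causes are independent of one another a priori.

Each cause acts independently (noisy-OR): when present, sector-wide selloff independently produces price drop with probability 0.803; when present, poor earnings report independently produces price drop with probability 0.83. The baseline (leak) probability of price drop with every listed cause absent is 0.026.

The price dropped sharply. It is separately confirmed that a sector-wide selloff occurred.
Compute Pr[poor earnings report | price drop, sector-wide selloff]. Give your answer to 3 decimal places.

Pr[poor earnings report | price drop, sector-wide selloff] ≈ 0.287

Under noisy-OR, P(price drop | causes) = 1 − (1−0.026)·∏(1−qᵢ) over the active causes.
Weight on poor earnings report=true, given the evidence: 0.967381*0.252 = 0.243780
The normalizing constant is 0.808122*0.748 + 0.967381*0.252 = 0.848255
Posterior = 0.243780 / 0.848255 ≈ 0.287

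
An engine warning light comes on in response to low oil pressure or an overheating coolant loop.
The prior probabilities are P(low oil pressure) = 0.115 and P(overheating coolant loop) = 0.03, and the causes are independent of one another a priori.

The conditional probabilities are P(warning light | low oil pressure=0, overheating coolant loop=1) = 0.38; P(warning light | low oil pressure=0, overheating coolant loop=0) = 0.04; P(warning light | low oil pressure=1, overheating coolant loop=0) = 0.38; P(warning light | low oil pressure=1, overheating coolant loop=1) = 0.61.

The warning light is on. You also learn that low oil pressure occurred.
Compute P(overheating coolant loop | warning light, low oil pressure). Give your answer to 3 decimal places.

Sum P(warning light|·) weighted by the priors over both values of overheating coolant loop:
  P(warning light | low oil pressure) = 0.38*0.97 + 0.61*0.03
        = 0.368600 + 0.018300 = 0.386900
Keeping only the overheating coolant loop-present terms gives 0.018300, so
  P(overheating coolant loop | warning light, low oil pressure) = 0.018300 / 0.386900 ≈ 0.047

P(overheating coolant loop | warning light, low oil pressure) ≈ 0.047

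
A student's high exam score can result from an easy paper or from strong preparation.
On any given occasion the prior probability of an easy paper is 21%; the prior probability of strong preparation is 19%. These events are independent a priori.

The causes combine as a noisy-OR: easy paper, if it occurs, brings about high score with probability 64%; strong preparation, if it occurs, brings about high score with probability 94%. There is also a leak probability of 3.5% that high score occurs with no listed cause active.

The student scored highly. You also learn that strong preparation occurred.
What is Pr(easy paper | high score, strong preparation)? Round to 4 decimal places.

Pr(easy paper | high score, strong preparation) ≈ 0.2165

Under noisy-OR, P(high score | causes) = 1 − (1−0.035)·∏(1−qᵢ) over the active causes.
For the numerator, keep only easy paper=true terms: 0.979156*0.21 = 0.205623
Denominator P(high score | strong preparation): 0.9421*0.79 + 0.979156*0.21 = 0.949882
Posterior = 0.205623 / 0.949882 ≈ 0.2165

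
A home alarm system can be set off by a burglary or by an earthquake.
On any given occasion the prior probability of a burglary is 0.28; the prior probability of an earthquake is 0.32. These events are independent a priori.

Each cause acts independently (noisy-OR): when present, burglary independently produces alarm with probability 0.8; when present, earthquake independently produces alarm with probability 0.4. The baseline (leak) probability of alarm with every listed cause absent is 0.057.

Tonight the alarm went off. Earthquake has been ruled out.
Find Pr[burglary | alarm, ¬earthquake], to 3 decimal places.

Pr[burglary | alarm, ¬earthquake] ≈ 0.847

Under noisy-OR, P(alarm | causes) = 1 − (1−0.057)·∏(1−qᵢ) over the active causes.
Weight on burglary=true, given the evidence: 0.8114·0.28 = 0.227192
The normalizing constant is 0.057·0.72 + 0.8114·0.28 = 0.268232
P(burglary | alarm, ¬earthquake) = 0.227192/0.268232 ≈ 0.847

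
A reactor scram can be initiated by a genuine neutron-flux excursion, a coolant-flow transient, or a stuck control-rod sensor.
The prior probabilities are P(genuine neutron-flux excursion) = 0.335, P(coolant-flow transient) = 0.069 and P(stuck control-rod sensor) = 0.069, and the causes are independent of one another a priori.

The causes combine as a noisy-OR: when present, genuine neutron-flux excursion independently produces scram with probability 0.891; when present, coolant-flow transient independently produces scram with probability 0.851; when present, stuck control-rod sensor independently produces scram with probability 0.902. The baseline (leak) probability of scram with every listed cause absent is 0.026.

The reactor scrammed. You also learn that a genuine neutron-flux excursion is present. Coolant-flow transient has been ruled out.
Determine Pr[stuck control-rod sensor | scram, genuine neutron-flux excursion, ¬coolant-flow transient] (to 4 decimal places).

Pr[stuck control-rod sensor | scram, genuine neutron-flux excursion, ¬coolant-flow transient] ≈ 0.0758

Under noisy-OR, P(scram | causes) = 1 − (1−0.026)·∏(1−qᵢ) over the active causes.
For the numerator, keep only stuck control-rod sensor=true terms: 0.989596·0.069 = 0.068282
Normalizer over all consistent configurations: 0.893834·0.931 + 0.989596·0.069 = 0.900441
P(stuck control-rod sensor | scram, genuine neutron-flux excursion, ¬coolant-flow transient) = 0.068282/0.900441 ≈ 0.0758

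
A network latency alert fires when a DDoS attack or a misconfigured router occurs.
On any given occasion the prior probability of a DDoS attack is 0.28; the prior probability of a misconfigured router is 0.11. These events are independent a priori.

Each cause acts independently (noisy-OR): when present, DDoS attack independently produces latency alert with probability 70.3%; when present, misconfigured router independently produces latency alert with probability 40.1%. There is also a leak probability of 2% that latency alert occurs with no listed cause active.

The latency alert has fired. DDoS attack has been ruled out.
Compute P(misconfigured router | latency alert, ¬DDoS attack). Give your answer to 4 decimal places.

P(misconfigured router | latency alert, ¬DDoS attack) ≈ 0.7185

Under noisy-OR, P(latency alert | causes) = 1 − (1−0.02)·∏(1−qᵢ) over the active causes.
Sum P(latency alert|·) weighted by the priors over both values of misconfigured router:
  P(latency alert | ¬DDoS attack) = 0.02×0.89 + 0.41298×0.11
        = 0.017800 + 0.045428 = 0.063228
Configurations with misconfigured router contribute 0.045428, so
  P(misconfigured router | latency alert, ¬DDoS attack) = 0.045428 / 0.063228 ≈ 0.7185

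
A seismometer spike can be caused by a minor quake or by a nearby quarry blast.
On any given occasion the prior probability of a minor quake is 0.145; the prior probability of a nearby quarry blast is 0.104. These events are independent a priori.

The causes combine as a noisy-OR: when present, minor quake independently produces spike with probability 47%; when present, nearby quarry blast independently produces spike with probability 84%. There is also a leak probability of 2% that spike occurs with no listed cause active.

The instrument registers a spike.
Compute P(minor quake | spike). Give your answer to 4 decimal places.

P(minor quake | spike) ≈ 0.4579

Under noisy-OR, P(spike | causes) = 1 − (1−0.02)·∏(1−qᵢ) over the active causes.
By total probability over the 4 (minor quake, nearby quarry blast) configurations:
  P(spike) = 0.02·0.855·0.896 + 0.8432·0.855·0.104 + 0.4806·0.145·0.896 + 0.916896·0.145·0.104
        = 0.015322 + 0.074977 + 0.062440 + 0.013827 = 0.166566
Configurations with minor quake contribute 0.076267, so
  P(minor quake | spike) = 0.076267 / 0.166566 ≈ 0.4579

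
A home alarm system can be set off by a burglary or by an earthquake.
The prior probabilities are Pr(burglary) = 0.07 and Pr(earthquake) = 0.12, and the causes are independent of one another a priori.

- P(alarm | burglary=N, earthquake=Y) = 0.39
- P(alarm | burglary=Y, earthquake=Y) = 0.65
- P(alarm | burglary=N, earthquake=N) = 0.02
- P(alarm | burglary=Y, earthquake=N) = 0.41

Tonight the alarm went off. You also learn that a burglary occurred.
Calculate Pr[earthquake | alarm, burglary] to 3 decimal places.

Pr[earthquake | alarm, burglary] ≈ 0.178

Enumerate both values of earthquake and weight by the priors:
  P(alarm | burglary) = 0.41*0.88 + 0.65*0.12
        = 0.360800 + 0.078000 = 0.438800
Configurations with earthquake contribute 0.078000, so
  P(earthquake | alarm, burglary) = 0.078000 / 0.438800 ≈ 0.178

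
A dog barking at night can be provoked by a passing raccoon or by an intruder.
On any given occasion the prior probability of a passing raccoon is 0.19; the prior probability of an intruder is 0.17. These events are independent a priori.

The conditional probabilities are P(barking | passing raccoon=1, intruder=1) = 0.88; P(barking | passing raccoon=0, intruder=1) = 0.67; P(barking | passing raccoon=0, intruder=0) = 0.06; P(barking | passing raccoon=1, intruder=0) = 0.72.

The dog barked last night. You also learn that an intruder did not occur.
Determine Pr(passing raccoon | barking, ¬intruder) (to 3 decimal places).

Pr(passing raccoon | barking, ¬intruder) ≈ 0.738

For the numerator, keep only passing raccoon=true terms: 0.72*0.19 = 0.136800
The normalizing constant is 0.06*0.81 + 0.72*0.19 = 0.185400
Posterior = 0.136800 / 0.185400 ≈ 0.738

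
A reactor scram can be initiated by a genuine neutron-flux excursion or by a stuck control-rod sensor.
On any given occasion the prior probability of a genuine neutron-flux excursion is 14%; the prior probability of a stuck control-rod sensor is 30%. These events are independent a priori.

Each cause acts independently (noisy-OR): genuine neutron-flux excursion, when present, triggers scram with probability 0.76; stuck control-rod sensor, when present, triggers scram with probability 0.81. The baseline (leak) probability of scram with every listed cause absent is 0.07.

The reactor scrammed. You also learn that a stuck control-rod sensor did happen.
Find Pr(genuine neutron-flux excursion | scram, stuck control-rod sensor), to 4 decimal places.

Pr(genuine neutron-flux excursion | scram, stuck control-rod sensor) ≈ 0.1592

Under noisy-OR, P(scram | causes) = 1 − (1−0.07)·∏(1−qᵢ) over the active causes.
P(scram | stuck control-rod sensor) = 0.8233·0.86 + 0.957592·0.14 = 0.708038 + 0.134063 = 0.842101
Of this, 0.134063 comes from 0.957592·0.14 (the genuine neutron-flux excursion=true cases).
So P(genuine neutron-flux excursion | scram, stuck control-rod sensor) = 0.134063/0.842101 ≈ 0.1592.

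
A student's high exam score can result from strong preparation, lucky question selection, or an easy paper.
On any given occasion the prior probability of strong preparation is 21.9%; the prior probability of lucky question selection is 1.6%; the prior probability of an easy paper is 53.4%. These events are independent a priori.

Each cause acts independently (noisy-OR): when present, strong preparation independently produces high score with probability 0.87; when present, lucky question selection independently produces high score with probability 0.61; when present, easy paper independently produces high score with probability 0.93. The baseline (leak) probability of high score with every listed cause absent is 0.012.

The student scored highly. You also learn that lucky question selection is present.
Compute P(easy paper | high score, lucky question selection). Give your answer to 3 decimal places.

Under noisy-OR, P(high score | causes) = 1 − (1−0.012)·∏(1−qᵢ) over the active causes.
Enumerate the 4 (strong preparation, easy paper) configurations and weight by the priors:
  P(high score | lucky question selection) = 0.61468·0.781·0.466 + 0.973028·0.781·0.534 + 0.949908·0.219·0.466 + 0.996494·0.219·0.534
        = 0.223710 + 0.405805 + 0.096942 + 0.116536 = 0.842993
The terms with easy paper present sum to 0.522341, so
  P(easy paper | high score, lucky question selection) = 0.522341 / 0.842993 ≈ 0.620

P(easy paper | high score, lucky question selection) ≈ 0.620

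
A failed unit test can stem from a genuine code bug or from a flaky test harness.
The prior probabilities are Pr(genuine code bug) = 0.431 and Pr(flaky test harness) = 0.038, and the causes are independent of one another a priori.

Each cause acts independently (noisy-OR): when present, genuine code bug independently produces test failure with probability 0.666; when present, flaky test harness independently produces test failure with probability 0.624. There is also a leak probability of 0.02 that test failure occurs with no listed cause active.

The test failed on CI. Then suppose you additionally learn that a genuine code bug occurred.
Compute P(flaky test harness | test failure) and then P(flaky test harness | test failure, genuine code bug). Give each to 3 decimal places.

P(flaky test harness | test failure) ≈ 0.088; P(flaky test harness | test failure, genuine code bug) ≈ 0.049

Under noisy-OR, P(test failure | causes) = 1 − (1−0.02)·∏(1−qᵢ) over the active causes.
P(test failure) = 0.02×0.569×0.962 + 0.63152×0.569×0.038 + 0.67268×0.431×0.962 + 0.876928×0.431×0.038 = 0.010948 + 0.013655 + 0.278908 + 0.014362 = 0.317873
Of this, 0.028017 comes from 0.013655 + 0.014362 (the flaky test harness=true cases).
Hence the posterior is 0.028017/0.317873 ≈ 0.088.

With the extra evidence:
Enumerate both values of flaky test harness and weight by the priors:
  P(test failure | genuine code bug) = 0.67268×0.962 + 0.876928×0.038
        = 0.647118 + 0.033323 = 0.680441
Keeping only the flaky test harness-present terms gives 0.033323, so
  P(flaky test harness | test failure, genuine code bug) = 0.033323 / 0.680441 ≈ 0.049
Conditioning on genuine code bug lowers the posterior on flaky test harness: the classic explaining-away effect in a common-effect structure.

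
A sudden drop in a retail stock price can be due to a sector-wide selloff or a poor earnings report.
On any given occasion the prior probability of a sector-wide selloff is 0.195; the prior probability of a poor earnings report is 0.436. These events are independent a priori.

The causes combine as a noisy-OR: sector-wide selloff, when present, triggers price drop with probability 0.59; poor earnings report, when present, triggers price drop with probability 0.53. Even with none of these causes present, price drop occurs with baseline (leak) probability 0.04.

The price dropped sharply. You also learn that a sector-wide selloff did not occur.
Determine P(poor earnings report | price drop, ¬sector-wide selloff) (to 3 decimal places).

Under noisy-OR, P(price drop | causes) = 1 − (1−0.04)·∏(1−qᵢ) over the active causes.
Enumerate both values of poor earnings report and weight by the priors:
  P(price drop | ¬sector-wide selloff) = 0.04*0.564 + 0.5488*0.436
        = 0.022560 + 0.239277 = 0.261837
Configurations with poor earnings report contribute 0.239277, so
  P(poor earnings report | price drop, ¬sector-wide selloff) = 0.239277 / 0.261837 ≈ 0.914

P(poor earnings report | price drop, ¬sector-wide selloff) ≈ 0.914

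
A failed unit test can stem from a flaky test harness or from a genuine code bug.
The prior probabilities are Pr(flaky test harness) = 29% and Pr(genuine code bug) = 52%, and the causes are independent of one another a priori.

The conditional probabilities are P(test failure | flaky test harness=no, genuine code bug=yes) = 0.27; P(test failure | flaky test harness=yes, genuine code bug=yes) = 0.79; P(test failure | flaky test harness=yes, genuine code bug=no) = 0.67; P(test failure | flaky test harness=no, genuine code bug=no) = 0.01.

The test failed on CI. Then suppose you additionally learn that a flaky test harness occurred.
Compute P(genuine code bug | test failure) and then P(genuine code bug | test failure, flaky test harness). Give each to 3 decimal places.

For the numerator, keep only genuine code bug=true terms: 0.099684 + 0.119132 = 0.218816
Normalizer over all consistent configurations: 0.01×0.71×0.48 + 0.27×0.71×0.52 + 0.67×0.29×0.48 + 0.79×0.29×0.52 = 0.315488
Posterior = 0.218816 / 0.315488 ≈ 0.694

Now condition on the additional information:
Numerator (weight on configurations with genuine code bug): 0.79·0.52 = 0.410800
Denominator P(test failure | flaky test harness): 0.67·0.48 + 0.79·0.52 = 0.732400
Posterior = 0.410800 / 0.732400 ≈ 0.561
The drop from 0.694 to 0.561 is the explaining-away (discounting) effect.

P(genuine code bug | test failure) ≈ 0.694; P(genuine code bug | test failure, flaky test harness) ≈ 0.561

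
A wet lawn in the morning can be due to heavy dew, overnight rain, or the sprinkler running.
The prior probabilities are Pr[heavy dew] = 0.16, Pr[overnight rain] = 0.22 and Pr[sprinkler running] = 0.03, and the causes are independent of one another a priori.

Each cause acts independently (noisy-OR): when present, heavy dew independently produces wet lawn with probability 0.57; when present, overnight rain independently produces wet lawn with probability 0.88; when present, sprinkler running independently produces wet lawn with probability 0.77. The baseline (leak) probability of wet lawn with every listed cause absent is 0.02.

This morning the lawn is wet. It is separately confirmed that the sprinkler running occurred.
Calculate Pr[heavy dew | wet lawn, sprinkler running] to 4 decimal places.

Under noisy-OR, P(wet lawn | causes) = 1 − (1−0.02)·∏(1−qᵢ) over the active causes.
By total probability over the 4 (heavy dew, overnight rain) configurations:
  P(wet lawn | sprinkler running) = 0.7746×0.84×0.78 + 0.972952×0.84×0.22 + 0.903078×0.16×0.78 + 0.988369×0.16×0.22
        = 0.507518 + 0.179802 + 0.112704 + 0.034791 = 0.834815
The terms with heavy dew present sum to 0.147495, so
  P(heavy dew | wet lawn, sprinkler running) = 0.147495 / 0.834815 ≈ 0.1767

Pr[heavy dew | wet lawn, sprinkler running] ≈ 0.1767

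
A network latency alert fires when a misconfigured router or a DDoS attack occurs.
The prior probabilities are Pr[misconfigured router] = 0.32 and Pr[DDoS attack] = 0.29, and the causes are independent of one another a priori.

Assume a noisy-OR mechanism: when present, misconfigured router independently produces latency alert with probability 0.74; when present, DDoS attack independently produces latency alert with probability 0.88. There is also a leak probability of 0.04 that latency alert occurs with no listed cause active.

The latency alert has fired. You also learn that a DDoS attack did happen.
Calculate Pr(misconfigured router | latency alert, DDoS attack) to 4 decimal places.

Under noisy-OR, P(latency alert | causes) = 1 − (1−0.04)·∏(1−qᵢ) over the active causes.
P(latency alert | DDoS attack) = 0.8848*0.68 + 0.970048*0.32 = 0.601664 + 0.310415 = 0.912079
Restricting to configurations with misconfigured router present: 0.970048*0.32 = 0.310415.
P(misconfigured router | latency alert, DDoS attack) = 0.310415 / 0.912079 ≈ 0.3403

Pr(misconfigured router | latency alert, DDoS attack) ≈ 0.3403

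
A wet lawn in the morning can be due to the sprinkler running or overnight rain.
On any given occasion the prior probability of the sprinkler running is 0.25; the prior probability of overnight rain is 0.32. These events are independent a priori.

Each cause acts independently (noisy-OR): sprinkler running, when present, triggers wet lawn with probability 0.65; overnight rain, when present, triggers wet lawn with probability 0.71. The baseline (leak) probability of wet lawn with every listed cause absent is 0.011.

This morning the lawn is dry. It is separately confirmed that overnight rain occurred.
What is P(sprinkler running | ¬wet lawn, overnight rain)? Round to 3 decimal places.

P(sprinkler running | ¬wet lawn, overnight rain) ≈ 0.104

Under noisy-OR, P(wet lawn | causes) = 1 − (1−0.011)·∏(1−qᵢ) over the active causes.
Enumerate both values of sprinkler running and weight by the priors:
  P(¬wet lawn | overnight rain) = 0.28681*0.75 + 0.100383*0.25
        = 0.215108 + 0.025096 = 0.240204
The terms with sprinkler running present sum to 0.025096, so
  P(sprinkler running | ¬wet lawn, overnight rain) = 0.025096 / 0.240204 ≈ 0.104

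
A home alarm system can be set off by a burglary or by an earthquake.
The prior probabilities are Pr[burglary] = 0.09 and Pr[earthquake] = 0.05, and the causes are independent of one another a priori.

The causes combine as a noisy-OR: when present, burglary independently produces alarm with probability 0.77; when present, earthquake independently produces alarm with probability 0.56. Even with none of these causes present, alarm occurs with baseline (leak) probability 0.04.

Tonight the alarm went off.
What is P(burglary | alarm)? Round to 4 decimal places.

Under noisy-OR, P(alarm | causes) = 1 − (1−0.04)·∏(1−qᵢ) over the active causes.
Weight on burglary=true, given the evidence: 0.066622 + 0.004063 = 0.070685
Denominator P(alarm): 0.04*0.91*0.95 + 0.5776*0.91*0.05 + 0.7792*0.09*0.95 + 0.902848*0.09*0.05 = 0.131546
Posterior = 0.070685 / 0.131546 ≈ 0.5373

P(burglary | alarm) ≈ 0.5373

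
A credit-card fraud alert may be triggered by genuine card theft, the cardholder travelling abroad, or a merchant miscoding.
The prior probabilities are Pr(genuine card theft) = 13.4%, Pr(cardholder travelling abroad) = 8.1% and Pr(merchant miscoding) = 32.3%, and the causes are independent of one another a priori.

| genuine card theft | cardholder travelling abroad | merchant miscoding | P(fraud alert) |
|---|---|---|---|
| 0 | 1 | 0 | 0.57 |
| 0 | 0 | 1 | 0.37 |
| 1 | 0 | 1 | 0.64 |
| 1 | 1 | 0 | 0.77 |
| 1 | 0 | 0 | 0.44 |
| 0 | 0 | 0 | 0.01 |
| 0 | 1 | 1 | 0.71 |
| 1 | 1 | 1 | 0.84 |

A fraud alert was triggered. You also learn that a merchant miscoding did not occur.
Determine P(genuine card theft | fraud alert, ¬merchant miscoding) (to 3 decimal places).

P(genuine card theft | fraud alert, ¬merchant miscoding) ≈ 0.566

Numerator (weight on configurations with genuine card theft): 0.054184 + 0.008358 = 0.062542
Normalizer over all consistent configurations: 0.01×0.866×0.919 + 0.57×0.866×0.081 + 0.44×0.134×0.919 + 0.77×0.134×0.081 = 0.110484
Posterior = 0.062542 / 0.110484 ≈ 0.566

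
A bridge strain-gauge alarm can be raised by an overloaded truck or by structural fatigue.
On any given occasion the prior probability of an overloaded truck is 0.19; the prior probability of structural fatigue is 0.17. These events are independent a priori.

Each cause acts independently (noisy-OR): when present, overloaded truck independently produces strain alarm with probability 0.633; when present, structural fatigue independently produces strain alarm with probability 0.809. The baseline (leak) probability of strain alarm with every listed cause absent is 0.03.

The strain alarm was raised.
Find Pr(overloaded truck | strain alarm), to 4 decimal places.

Pr(overloaded truck | strain alarm) ≈ 0.4987

Under noisy-OR, P(strain alarm | causes) = 1 − (1−0.03)·∏(1−qᵢ) over the active causes.
By total probability over the 4 (overloaded truck, structural fatigue) configurations:
  P(strain alarm) = 0.03×0.81×0.83 + 0.81473×0.81×0.17 + 0.64401×0.19×0.83 + 0.932006×0.19×0.17
        = 0.020169 + 0.112188 + 0.101560 + 0.030104 = 0.264021
Configurations with overloaded truck contribute 0.131664, so
  P(overloaded truck | strain alarm) = 0.131664 / 0.264021 ≈ 0.4987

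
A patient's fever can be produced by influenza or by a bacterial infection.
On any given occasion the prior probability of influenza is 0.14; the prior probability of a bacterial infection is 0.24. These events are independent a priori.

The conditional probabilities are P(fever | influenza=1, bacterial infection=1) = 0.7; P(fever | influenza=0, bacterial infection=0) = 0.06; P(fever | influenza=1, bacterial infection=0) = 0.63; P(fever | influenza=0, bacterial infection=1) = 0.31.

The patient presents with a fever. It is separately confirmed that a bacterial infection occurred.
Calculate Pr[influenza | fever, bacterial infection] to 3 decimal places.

Pr[influenza | fever, bacterial infection] ≈ 0.269

Weight on influenza=true, given the evidence: 0.7*0.14 = 0.098000
Normalizer over all consistent configurations: 0.31*0.86 + 0.7*0.14 = 0.364600
P(influenza | fever, bacterial infection) = 0.098000/0.364600 ≈ 0.269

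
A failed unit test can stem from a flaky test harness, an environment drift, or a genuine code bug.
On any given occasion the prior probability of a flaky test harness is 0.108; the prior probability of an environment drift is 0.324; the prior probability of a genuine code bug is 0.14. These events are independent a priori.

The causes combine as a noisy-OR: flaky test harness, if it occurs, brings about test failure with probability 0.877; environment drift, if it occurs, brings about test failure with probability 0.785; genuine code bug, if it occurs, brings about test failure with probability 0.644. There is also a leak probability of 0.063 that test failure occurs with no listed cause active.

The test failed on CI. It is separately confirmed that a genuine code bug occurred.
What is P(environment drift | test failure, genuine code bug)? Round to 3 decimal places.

P(environment drift | test failure, genuine code bug) ≈ 0.391

Under noisy-OR, P(test failure | causes) = 1 − (1−0.063)·∏(1−qᵢ) over the active causes.
For the numerator, keep only environment drift=true terms: 0.268281 + 0.034683 = 0.302964
Denominator P(test failure | genuine code bug): 0.666428*0.892*0.676 + 0.928282*0.892*0.324 + 0.958971*0.108*0.676 + 0.991179*0.108*0.324 = 0.774828
P(environment drift | test failure, genuine code bug) = 0.302964/0.774828 ≈ 0.391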